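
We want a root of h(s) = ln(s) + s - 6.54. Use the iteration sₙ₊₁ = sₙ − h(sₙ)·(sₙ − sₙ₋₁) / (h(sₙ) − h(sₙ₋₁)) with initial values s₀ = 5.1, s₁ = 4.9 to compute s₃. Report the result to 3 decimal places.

4.942

h(5.1) = 0.18924, h(4.9) = -0.05076
s₂ = 4.90000 − (-0.05076)·(4.90000 − 5.10000) / (-0.05076 − 0.18924) = 4.90000 − (0.01015)/(-0.24001) = 4.94230
h(4.94230) = 0.00013
s₃ = 4.94230 − 0.00013·(4.94230 − 4.90000) / (0.00013 − (-0.05076)) = 4.94230 − (0.00001)/(0.05090) = 4.94219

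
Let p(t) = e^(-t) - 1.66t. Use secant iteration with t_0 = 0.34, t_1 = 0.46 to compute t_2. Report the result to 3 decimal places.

p(0.34) = 0.14737, p(0.46) = -0.13232
t_2 = 0.46000 − (-0.13232)·(0.46000 − 0.34000) / (-0.13232 − 0.14737) = 0.46000 − (-0.01588)/(-0.27969) = 0.40323

0.403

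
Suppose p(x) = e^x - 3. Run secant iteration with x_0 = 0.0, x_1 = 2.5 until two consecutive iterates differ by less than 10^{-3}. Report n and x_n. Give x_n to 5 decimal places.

p(0.0) = -2.0000000, p(2.5) = 9.1824940
x_2 = 2.5000000 − 9.1824940·(2.5000000)/(11.1824940) = 0.4471274;  |Δ| = 2.0528726
p(0.4471274) = -1.4361864
x_3 = 0.4471274 − (-1.4361864)·(-2.0528726)/(-10.6186804) = 0.7247804;  |Δ| = 0.2776529
p(0.7247804) = -0.9357223
x_4 = 0.7247804 − (-0.9357223)·(0.2776529)/(0.5004641) = 1.2439106;  |Δ| = 0.5191302
p(1.2439106) = 0.4691535
x_5 = 1.2439106 − 0.4691535·(0.5191302)/(1.4048758) = 1.0705488;  |Δ| = 0.1733618
p(1.0705488) = -0.0830200
x_6 = 1.0705488 − (-0.0830200)·(-0.1733618)/(-0.5521735) = 1.0966140;  |Δ| = 0.0260652
p(1.0966140) = -0.0059889
x_7 = 1.0966140 − (-0.0059889)·(0.0260652)/(0.0770311) = 1.0986405;  |Δ| = 0.0020265
p(1.0986405) = 0.0000845
x_8 = 1.0986405 − 0.0000845·(0.0020265)/(0.0060734) = 1.0986123;  |Δ| = 0.0000282
|x_8 − x_7| = 0.0000282 < 10^{-3}

n = 8, x_n = 1.09861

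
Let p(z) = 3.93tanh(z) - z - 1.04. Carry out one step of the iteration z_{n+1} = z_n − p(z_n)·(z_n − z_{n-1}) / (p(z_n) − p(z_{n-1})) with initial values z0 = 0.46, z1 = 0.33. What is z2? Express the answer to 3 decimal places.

0.380

p(0.46) = 0.19023, p(0.33) = -0.11821
z2 = 0.33000 − (-0.11821)·(0.33000 − 0.46000) / (-0.11821 − 0.19023) = 0.33000 − (0.01537)/(-0.30844) = 0.37982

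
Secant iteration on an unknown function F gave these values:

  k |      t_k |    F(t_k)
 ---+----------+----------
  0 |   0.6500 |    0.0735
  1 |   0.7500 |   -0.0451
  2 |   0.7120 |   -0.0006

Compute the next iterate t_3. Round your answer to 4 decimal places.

0.7115

t_3 = 0.7120 − (-0.0006)·(0.7120 − 0.7500) / (-0.0006 − (-0.0451))
   = 0.7120 − (0.000023)/(0.044500) = 0.711488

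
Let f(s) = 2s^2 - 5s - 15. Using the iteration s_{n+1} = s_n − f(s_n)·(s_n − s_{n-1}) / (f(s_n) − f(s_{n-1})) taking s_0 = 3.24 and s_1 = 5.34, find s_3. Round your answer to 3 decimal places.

f(3.24) = -10.20480, f(5.34) = 15.33120
s_2 = 5.34000 − 15.33120·(5.34000 − 3.24000) / (15.33120 − (-10.20480)) = 5.34000 − (32.19552)/(25.53600) = 4.07921
f(4.07921) = -2.11614
s_3 = 4.07921 − (-2.11614)·(4.07921 − 5.34000) / (-2.11614 − 15.33120) = 4.07921 − (2.66800)/(-17.44734) = 4.23213

4.232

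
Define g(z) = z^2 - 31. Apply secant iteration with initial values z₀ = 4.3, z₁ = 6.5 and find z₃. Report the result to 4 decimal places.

g(4.3) = -12.510000, g(6.5) = 11.250000
z₂ = 6.500000 − 11.250000·(6.500000 − 4.300000) / (11.250000 − (-12.510000)) = 6.500000 − (24.750000)/(23.760000) = 5.458333
g(5.458333) = -1.206597
z₃ = 5.458333 − (-1.206597)·(5.458333 − 6.500000) / (-1.206597 − 11.250000) = 5.458333 − (1.256872)/(-12.456597) = 5.559233

5.5592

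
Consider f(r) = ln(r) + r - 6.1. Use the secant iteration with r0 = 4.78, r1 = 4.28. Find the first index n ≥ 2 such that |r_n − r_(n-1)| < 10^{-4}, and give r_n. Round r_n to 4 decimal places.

f(4.78) = 0.244441, f(4.28) = -0.366047
r2 = 4.280000 − (-0.366047)·(-0.500000)/(-0.610488) = 4.579799;  |Δ| = 0.299799
f(4.579799) = 0.001454
r3 = 4.579799 − 0.001454·(0.299799)/(0.367501) = 4.578613;  |Δ| = 0.001186
f(4.578613) = 0.000009
r4 = 4.578613 − 0.000009·(-0.001186)/(-0.001445) = 4.578606;  |Δ| = 0.000007
|r4 − r3| = 0.000007 < 10^{-4}

n = 4, r_n = 4.5786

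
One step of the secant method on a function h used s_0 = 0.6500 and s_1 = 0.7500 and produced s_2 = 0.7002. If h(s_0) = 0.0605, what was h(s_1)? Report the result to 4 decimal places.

The secant line through (0.6500, 0.0605) and (0.7500, h(s_1)) crosses zero at s_2 = 0.7002.
So (0.6500, 0.0605), (0.7500, h(s_1)), (0.7002, 0) are collinear:
h(s_1) = 0.0605 · (0.7500 − 0.7002) / (0.6500 − 0.7002) = 0.0605 · (0.049800)/(-0.050200) = -0.060018

-0.0600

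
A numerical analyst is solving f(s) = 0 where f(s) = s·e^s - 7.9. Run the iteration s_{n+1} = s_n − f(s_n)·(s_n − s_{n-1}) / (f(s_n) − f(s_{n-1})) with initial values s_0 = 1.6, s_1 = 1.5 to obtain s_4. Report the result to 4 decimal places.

1.5981

f(1.6) = 0.024852, f(1.5) = -1.177466
s_2 = 1.500000 − (-1.177466)·(1.500000 − 1.600000) / (-1.177466 − 0.024852) = 1.500000 − (0.117747)/(-1.202318) = 1.597933
f(1.597933) = -0.001729
s_3 = 1.597933 − (-0.001729)·(1.597933 − 1.500000) / (-0.001729 − (-1.177466)) = 1.597933 − (-0.000169)/(1.175738) = 1.598077
f(1.598077) = 0.000120
s_4 = 1.598077 − 0.000120·(1.598077 − 1.597933) / (0.000120 − (-0.001729)) = 1.598077 − (0.000000)/(0.001849) = 1.598068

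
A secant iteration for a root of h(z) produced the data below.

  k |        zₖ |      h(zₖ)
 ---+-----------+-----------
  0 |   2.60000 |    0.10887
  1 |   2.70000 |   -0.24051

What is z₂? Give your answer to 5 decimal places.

2.63116

z₂ = 2.70000 − (-0.24051)·(2.70000 − 2.60000) / (-0.24051 − 0.10887)
   = 2.70000 − (-0.0240510)/(-0.3493800) = 2.6311609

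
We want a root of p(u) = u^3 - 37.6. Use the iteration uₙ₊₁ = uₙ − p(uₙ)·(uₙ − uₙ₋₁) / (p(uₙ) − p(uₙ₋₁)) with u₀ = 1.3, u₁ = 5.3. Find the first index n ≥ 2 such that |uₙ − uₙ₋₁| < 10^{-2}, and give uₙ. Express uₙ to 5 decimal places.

p(1.3) = -35.4030000, p(5.3) = 111.2770000
u₂ = 5.3000000 − 111.2770000·(4.0000000)/(146.6800000) = 2.2654486;  |Δ| = 3.0345514
p(2.2654486) = -25.9731348
u₃ = 2.2654486 − (-25.9731348)·(-3.0345514)/(-137.2501348) = 2.8397053;  |Δ| = 0.5742567
p(2.8397053) = -14.7008256
u₄ = 2.8397053 − (-14.7008256)·(0.5742567)/(11.2723092) = 3.5886244;  |Δ| = 0.7489191
p(3.5886244) = 8.6151144
u₅ = 3.5886244 − 8.6151144·(0.7489191)/(23.3159400) = 3.3119029;  |Δ| = 0.2767216
p(3.3119029) = -1.2727294
u₆ = 3.3119029 − (-1.2727294)·(-0.2767216)/(-9.8878438) = 3.3475215;  |Δ| = 0.0356187
p(3.3475215) = -0.0880078
u₇ = 3.3475215 − (-0.0880078)·(0.0356187)/(1.1847216) = 3.3501675;  |Δ| = 0.0026460
|u₇ − u₆| = 0.0026460 < 10^{-2}

n = 7, uₙ = 3.35017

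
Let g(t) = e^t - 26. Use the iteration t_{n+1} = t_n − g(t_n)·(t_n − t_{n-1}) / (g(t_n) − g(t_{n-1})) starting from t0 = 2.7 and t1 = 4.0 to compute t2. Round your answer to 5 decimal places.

g(2.7) = -11.1202683, g(4.0) = 28.5981500
t2 = 4.0000000 − 28.5981500·(4.0000000 − 2.7000000) / (28.5981500 − (-11.1202683)) = 4.0000000 − (37.1775950)/(39.7184183) = 3.0639709

3.06397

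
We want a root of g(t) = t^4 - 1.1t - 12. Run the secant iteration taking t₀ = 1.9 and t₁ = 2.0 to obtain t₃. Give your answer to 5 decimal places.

g(1.9) = -1.0579000, g(2.0) = 1.8000000
t₂ = 2.0000000 − 1.8000000·(2.0000000 − 1.9000000) / (1.8000000 − (-1.0579000)) = 2.0000000 − (0.1800000)/(2.8579000) = 1.9370167
g(1.9370167) = -0.0529618
t₃ = 1.9370167 − (-0.0529618)·(1.9370167 − 2.0000000) / (-0.0529618 − 1.8000000) = 1.9370167 − (0.0033357)/(-1.8529618) = 1.9388169

1.93882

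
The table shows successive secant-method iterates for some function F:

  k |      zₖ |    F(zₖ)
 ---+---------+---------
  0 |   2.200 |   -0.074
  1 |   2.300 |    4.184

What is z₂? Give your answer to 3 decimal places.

2.202

z₂ = 2.300 − 4.184·(2.300 − 2.200) / (4.184 − (-0.074))
   = 2.300 − (0.41840)/(4.25800) = 2.20174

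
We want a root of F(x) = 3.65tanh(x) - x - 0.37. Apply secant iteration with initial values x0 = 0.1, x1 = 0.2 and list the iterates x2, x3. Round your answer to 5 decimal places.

0.14139, 0.14089

F(0.1) = -0.1062118, F(0.2) = 0.1504199
x2 = 0.2000000 − 0.1504199·(0.2000000 − 0.1000000) / (0.1504199 − (-0.1062118)) = 0.2000000 − (0.0150420)/(0.2566317) = 0.1413869
F(0.1413869) = 0.0012637
x3 = 0.1413869 − 0.0012637·(0.1413869 − 0.2000000) / (0.0012637 − 0.1504199) = 0.1413869 − (-0.0000741)/(-0.1491562) = 0.1408903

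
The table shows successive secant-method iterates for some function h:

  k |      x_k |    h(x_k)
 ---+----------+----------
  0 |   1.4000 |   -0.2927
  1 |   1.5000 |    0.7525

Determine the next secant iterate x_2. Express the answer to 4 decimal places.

x_2 = 1.5000 − 0.7525·(1.5000 − 1.4000) / (0.7525 − (-0.2927))
   = 1.5000 − (0.075250)/(1.045200) = 1.428004

1.4280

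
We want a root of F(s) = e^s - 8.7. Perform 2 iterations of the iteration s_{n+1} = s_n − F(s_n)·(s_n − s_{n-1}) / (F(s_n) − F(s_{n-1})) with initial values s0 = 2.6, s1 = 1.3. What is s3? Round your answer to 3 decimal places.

2.264

F(2.6) = 4.76374, F(1.3) = -5.03070
s2 = 1.30000 − (-5.03070)·(1.30000 − 2.60000) / (-5.03070 − 4.76374) = 1.30000 − (6.53991)/(-9.79444) = 1.96772
F(1.96772) = -1.54568
s3 = 1.96772 − (-1.54568)·(1.96772 − 1.30000) / (-1.54568 − (-5.03070)) = 1.96772 − (-1.03207)/(3.48503) = 2.26386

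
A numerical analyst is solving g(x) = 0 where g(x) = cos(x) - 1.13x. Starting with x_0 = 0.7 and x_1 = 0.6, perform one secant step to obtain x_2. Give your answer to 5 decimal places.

0.68492

g(0.7) = -0.0261578, g(0.6) = 0.1473356
x_2 = 0.6000000 − 0.1473356·(0.6000000 − 0.7000000) / (0.1473356 − (-0.0261578)) = 0.6000000 − (-0.0147336)/(0.1734934) = 0.6849229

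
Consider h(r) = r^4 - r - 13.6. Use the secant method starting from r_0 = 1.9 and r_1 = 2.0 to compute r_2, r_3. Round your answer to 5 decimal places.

h(1.9) = -2.4679000, h(2.0) = 0.4000000
r_2 = 2.0000000 − 0.4000000·(2.0000000 − 1.9000000) / (0.4000000 − (-2.4679000)) = 2.0000000 − (0.0400000)/(2.8679000) = 1.9860525
h(1.9860525) = -0.0277250
r_3 = 1.9860525 − (-0.0277250)·(1.9860525 − 2.0000000) / (-0.0277250 − 0.4000000) = 1.9860525 − (0.0003867)/(-0.4277250) = 1.9869566

1.98605, 1.98696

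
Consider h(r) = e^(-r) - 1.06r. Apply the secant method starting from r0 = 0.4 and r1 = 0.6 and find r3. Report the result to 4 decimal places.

h(0.4) = 0.246320, h(0.6) = -0.087188
r2 = 0.600000 − (-0.087188)·(0.600000 − 0.400000) / (-0.087188 − 0.246320) = 0.600000 − (-0.017438)/(-0.333508) = 0.547714
h(0.547714) = -0.002307
r3 = 0.547714 − (-0.002307)·(0.547714 − 0.600000) / (-0.002307 − (-0.087188)) = 0.547714 − (0.000121)/(0.084881) = 0.546293

0.5463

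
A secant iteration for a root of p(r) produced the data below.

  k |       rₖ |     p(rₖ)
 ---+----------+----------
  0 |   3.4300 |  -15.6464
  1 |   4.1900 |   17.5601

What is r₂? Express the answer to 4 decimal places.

r₂ = 4.1900 − 17.5601·(4.1900 − 3.4300) / (17.5601 − (-15.6464))
   = 4.1900 − (13.345676)/(33.206500) = 3.788100

3.7881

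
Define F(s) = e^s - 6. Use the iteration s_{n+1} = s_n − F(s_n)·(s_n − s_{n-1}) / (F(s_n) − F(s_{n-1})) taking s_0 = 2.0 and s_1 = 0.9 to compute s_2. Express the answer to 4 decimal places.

1.6900

F(2.0) = 1.389056, F(0.9) = -3.540397
s_2 = 0.900000 − (-3.540397)·(0.900000 − 2.000000) / (-3.540397 − 1.389056) = 0.900000 − (3.894437)/(-4.929453) = 1.690034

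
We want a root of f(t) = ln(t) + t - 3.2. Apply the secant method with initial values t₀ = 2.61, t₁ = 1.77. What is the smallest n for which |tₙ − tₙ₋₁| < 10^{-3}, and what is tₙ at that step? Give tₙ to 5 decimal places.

n = 4, tₙ = 2.34690

f(2.61) = 0.3693502, f(1.77) = -0.8590205
t₂ = 1.7700000 − (-0.8590205)·(-0.8400000)/(-1.2283707) = 2.3574263;  |Δ| = 0.5874263
f(2.3574263) = 0.0149967
t₃ = 2.3574263 − 0.0149967·(0.5874263)/(0.8740172) = 2.3473470;  |Δ| = 0.0100793
f(2.3473470) = 0.0006327
t₄ = 2.3473470 − 0.0006327·(-0.0100793)/(-0.0143640) = 2.3469030;  |Δ| = 0.0004440
|t₄ − t₃| = 0.0004440 < 10^{-3}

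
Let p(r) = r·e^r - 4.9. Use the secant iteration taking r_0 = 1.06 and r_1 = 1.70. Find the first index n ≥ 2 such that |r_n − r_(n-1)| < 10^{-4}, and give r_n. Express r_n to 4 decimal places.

p(1.06) = -1.840447, p(1.70) = 4.405711
r_2 = 1.700000 − 4.405711·(0.640000)/(6.246157) = 1.248578;  |Δ| = 0.451422
p(1.248578) = -0.548230
r_3 = 1.248578 − (-0.548230)·(-0.451422)/(-4.953940) = 1.298535;  |Δ| = 0.049957
p(1.298535) = -0.142269
r_4 = 1.298535 − (-0.142269)·(0.049957)/(0.405960) = 1.316042;  |Δ| = 0.017507
p(1.316042) = 0.007038
r_5 = 1.316042 − 0.007038·(0.017507)/(0.149308) = 1.315217;  |Δ| = 0.000825
p(1.315217) = -0.000084
r_6 = 1.315217 − (-0.000084)·(-0.000825)/(-0.007123) = 1.315226;  |Δ| = 0.000010
|r_6 − r_5| = 0.000010 < 10^{-4}

n = 6, r_n = 1.3152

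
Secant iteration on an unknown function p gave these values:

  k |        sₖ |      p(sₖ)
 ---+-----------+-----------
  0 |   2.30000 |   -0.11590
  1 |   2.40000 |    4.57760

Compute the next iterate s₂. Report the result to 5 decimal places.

2.30247

s₂ = 2.40000 − 4.57760·(2.40000 − 2.30000) / (4.57760 − (-0.11590))
   = 2.40000 − (0.4577600)/(4.6935000) = 2.3024694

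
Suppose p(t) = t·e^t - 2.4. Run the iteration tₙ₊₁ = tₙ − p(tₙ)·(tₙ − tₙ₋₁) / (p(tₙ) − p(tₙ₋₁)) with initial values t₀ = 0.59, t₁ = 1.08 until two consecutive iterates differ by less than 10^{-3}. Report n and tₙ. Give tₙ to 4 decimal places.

n = 5, tₙ = 0.9387

p(0.59) = -1.335647, p(1.08) = 0.780254
t₂ = 1.080000 − 0.780254·(0.490000)/(2.115901) = 0.899309;  |Δ| = 0.180691
p(0.899309) = -0.189585
t₃ = 0.899309 − (-0.189585)·(-0.180691)/(-0.969839) = 0.934631;  |Δ| = 0.035322
p(0.934631) = -0.020176
t₄ = 0.934631 − (-0.020176)·(0.035322)/(0.169409) = 0.938837;  |Δ| = 0.004207
p(0.938837) = 0.000613
t₅ = 0.938837 − 0.000613·(0.004207)/(0.020788) = 0.938713;  |Δ| = 0.000124
|t₅ − t₄| = 0.000124 < 10^{-3}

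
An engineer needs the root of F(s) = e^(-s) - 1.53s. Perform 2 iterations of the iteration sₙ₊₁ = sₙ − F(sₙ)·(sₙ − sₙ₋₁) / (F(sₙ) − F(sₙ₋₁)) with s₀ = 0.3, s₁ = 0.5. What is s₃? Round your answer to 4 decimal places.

F(0.3) = 0.281818, F(0.5) = -0.158469
s₂ = 0.500000 − (-0.158469)·(0.500000 − 0.300000) / (-0.158469 − 0.281818) = 0.500000 − (-0.031694)/(-0.440288) = 0.428016
F(0.428016) = -0.003062
s₃ = 0.428016 − (-0.003062)·(0.428016 − 0.500000) / (-0.003062 − (-0.158469)) = 0.428016 − (0.000220)/(0.155407) = 0.426597

0.4266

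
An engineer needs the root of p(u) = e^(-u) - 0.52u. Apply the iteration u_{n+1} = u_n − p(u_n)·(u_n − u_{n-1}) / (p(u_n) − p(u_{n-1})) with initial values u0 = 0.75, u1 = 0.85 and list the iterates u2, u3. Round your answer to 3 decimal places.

0.835, 0.835

p(0.75) = 0.08237, p(0.85) = -0.01459
u2 = 0.85000 − (-0.01459)·(0.85000 − 0.75000) / (-0.01459 − 0.08237) = 0.85000 − (-0.00146)/(-0.09695) = 0.83496
p(0.83496) = -0.00028
u3 = 0.83496 − (-0.00028)·(0.83496 − 0.85000) / (-0.00028 − (-0.01459)) = 0.83496 − (0.00000)/(0.01430) = 0.83466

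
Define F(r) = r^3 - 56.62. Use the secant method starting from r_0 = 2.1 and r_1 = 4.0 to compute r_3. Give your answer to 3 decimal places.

F(2.1) = -47.35900, F(4.0) = 7.38000
r_2 = 4.00000 − 7.38000·(4.00000 − 2.10000) / (7.38000 − (-47.35900)) = 4.00000 − (14.02200)/(54.73900) = 3.74384
F(3.74384) = -4.14512
r_3 = 3.74384 − (-4.14512)·(3.74384 − 4.00000) / (-4.14512 − 7.38000) = 3.74384 − (1.06182)/(-11.52512) = 3.83597

3.836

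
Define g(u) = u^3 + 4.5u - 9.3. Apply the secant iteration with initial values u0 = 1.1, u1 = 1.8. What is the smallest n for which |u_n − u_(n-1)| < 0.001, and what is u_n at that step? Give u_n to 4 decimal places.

g(1.1) = -3.019000, g(1.8) = 4.632000
u2 = 1.800000 − 4.632000·(0.700000)/(7.651000) = 1.376212;  |Δ| = 0.423788
g(1.376212) = -0.500554
u3 = 1.376212 − (-0.500554)·(-0.423788)/(-5.132554) = 1.417542;  |Δ| = 0.041330
g(1.417542) = -0.072613
u4 = 1.417542 − (-0.072613)·(0.041330)/(0.427940) = 1.424555;  |Δ| = 0.007013
g(1.424555) = 0.001430
u5 = 1.424555 − 0.001430·(0.007013)/(0.074044) = 1.424420;  |Δ| = 0.000135
|u5 − u4| = 0.000135 < 0.001

n = 5, u_n = 1.4244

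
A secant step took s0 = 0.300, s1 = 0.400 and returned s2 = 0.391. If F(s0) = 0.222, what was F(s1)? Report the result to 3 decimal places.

The secant line through (0.300, 0.222) and (0.400, F(s1)) crosses zero at s2 = 0.391.
So (0.300, 0.222), (0.400, F(s1)), (0.391, 0) are collinear:
F(s1) = 0.222 · (0.400 − 0.391) / (0.300 − 0.391) = 0.222 · (0.00900)/(-0.09100) = -0.02196

-0.022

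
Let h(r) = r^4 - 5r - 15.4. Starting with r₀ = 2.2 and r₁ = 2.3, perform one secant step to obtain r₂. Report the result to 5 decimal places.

2.27329

h(2.2) = -2.9744000, h(2.3) = 1.0841000
r₂ = 2.3000000 − 1.0841000·(2.3000000 − 2.2000000) / (1.0841000 − (-2.9744000)) = 2.3000000 − (0.1084100)/(4.0585000) = 2.2732882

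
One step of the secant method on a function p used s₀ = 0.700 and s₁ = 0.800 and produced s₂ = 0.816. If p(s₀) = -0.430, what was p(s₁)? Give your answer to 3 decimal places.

-0.059

The secant line through (0.700, -0.430) and (0.800, p(s₁)) crosses zero at s₂ = 0.816.
So (0.700, -0.430), (0.800, p(s₁)), (0.816, 0) are collinear:
p(s₁) = -0.430 · (0.800 − 0.816) / (0.700 − 0.816) = -0.430 · (-0.01600)/(-0.11600) = -0.05931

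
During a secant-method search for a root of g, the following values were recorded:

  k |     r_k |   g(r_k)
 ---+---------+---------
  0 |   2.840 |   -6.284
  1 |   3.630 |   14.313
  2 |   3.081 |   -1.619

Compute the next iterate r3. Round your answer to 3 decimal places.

r3 = 3.081 − (-1.619)·(3.081 − 3.630) / (-1.619 − 14.313)
   = 3.081 − (0.88883)/(-15.93200) = 3.13679

3.137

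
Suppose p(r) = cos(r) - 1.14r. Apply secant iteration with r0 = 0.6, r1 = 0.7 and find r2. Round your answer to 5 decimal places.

0.68100

p(0.6) = 0.1413356, p(0.7) = -0.0331578
r2 = 0.7000000 − (-0.0331578)·(0.7000000 − 0.6000000) / (-0.0331578 − 0.1413356) = 0.7000000 − (-0.0033158)/(-0.1744934) = 0.6809977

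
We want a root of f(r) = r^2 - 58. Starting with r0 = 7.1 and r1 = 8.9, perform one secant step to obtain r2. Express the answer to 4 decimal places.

7.5744

f(7.1) = -7.590000, f(8.9) = 21.210000
r2 = 8.900000 − 21.210000·(8.900000 − 7.100000) / (21.210000 − (-7.590000)) = 8.900000 − (38.178000)/(28.800000) = 7.574375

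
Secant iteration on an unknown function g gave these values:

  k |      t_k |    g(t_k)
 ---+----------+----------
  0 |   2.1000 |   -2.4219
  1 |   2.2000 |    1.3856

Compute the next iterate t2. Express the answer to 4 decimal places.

2.1636

t2 = 2.2000 − 1.3856·(2.2000 − 2.1000) / (1.3856 − (-2.4219))
   = 2.2000 − (0.138560)/(3.807500) = 2.163609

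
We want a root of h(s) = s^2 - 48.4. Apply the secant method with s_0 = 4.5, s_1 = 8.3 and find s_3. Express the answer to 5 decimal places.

6.93393

h(4.5) = -28.1500000, h(8.3) = 20.4900000
s_2 = 8.3000000 − 20.4900000·(8.3000000 − 4.5000000) / (20.4900000 − (-28.1500000)) = 8.3000000 − (77.8620000)/(48.6400000) = 6.6992188
h(6.6992188) = -3.5204681
s_3 = 6.6992188 − (-3.5204681)·(6.6992188 − 8.3000000) / (-3.5204681 − 20.4900000) = 6.6992188 − (5.6354994)/(-24.0104681) = 6.9339289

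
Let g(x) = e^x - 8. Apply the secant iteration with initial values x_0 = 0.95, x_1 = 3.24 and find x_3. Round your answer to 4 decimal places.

g(0.95) = -5.414290, g(3.24) = 17.533722
x_2 = 3.240000 − 17.533722·(3.240000 − 0.950000) / (17.533722 − (-5.414290)) = 3.240000 − (40.152223)/(22.948012) = 1.490296
g(1.490296) = -3.561590
x_3 = 1.490296 − (-3.561590)·(1.490296 − 3.240000) / (-3.561590 − 17.533722) = 1.490296 − (6.231727)/(-21.095312) = 1.785704

1.7857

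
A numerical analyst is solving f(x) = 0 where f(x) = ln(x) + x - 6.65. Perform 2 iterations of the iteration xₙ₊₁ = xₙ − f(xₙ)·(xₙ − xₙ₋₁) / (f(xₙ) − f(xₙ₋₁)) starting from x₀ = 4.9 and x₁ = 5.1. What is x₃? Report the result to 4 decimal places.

f(4.9) = -0.160765, f(5.1) = 0.079241
x₂ = 5.100000 − 0.079241·(5.100000 − 4.900000) / (0.079241 − (-0.160765)) = 5.100000 − (0.015848)/(0.240005) = 5.033968
f(5.033968) = 0.000176
x₃ = 5.033968 − 0.000176·(5.033968 − 5.100000) / (0.000176 − 0.079241) = 5.033968 − (-0.000012)/(-0.079064) = 5.033821

5.0338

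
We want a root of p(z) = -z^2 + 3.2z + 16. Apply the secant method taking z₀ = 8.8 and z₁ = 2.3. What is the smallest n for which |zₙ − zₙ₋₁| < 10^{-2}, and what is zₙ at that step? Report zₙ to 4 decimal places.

p(8.8) = -33.280000, p(2.3) = 18.070000
z₂ = 2.300000 − 18.070000·(-6.500000)/(51.350000) = 4.587342;  |Δ| = 2.287342
p(4.587342) = 9.635789
z₃ = 4.587342 − 9.635789·(2.287342)/(-8.434211) = 7.200549;  |Δ| = 2.613207
p(7.200549) = -12.806152
z₄ = 7.200549 − (-12.806152)·(2.613207)/(-22.441941) = 5.709362;  |Δ| = 1.491187
p(5.709362) = 1.673142
z₅ = 5.709362 − 1.673142·(-1.491187)/(14.479294) = 5.881675;  |Δ| = 0.172313
p(5.881675) = 0.227259
z₆ = 5.881675 − 0.227259·(0.172313)/(-1.445883) = 5.908759;  |Δ| = 0.027084
p(5.908759) = -0.005400
z₇ = 5.908759 − (-0.005400)·(0.027084)/(-0.232659) = 5.908130;  |Δ| = 0.000629
|z₇ − z₆| = 0.000629 < 10^{-2}

n = 7, zₙ = 5.9081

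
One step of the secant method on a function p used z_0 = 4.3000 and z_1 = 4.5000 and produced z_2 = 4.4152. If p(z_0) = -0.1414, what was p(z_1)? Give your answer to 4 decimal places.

0.1041

The secant line through (4.3000, -0.1414) and (4.5000, p(z_1)) crosses zero at z_2 = 4.4152.
So (4.3000, -0.1414), (4.5000, p(z_1)), (4.4152, 0) are collinear:
p(z_1) = -0.1414 · (4.5000 − 4.4152) / (4.3000 − 4.4152) = -0.1414 · (0.084800)/(-0.115200) = 0.104086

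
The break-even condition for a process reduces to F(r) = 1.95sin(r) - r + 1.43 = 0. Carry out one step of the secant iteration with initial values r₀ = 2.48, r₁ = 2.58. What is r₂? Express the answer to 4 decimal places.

2.5370

F(2.48) = 0.148030, F(2.58) = -0.111557
r₂ = 2.580000 − (-0.111557)·(2.580000 − 2.480000) / (-0.111557 − 0.148030) = 2.580000 − (-0.011156)/(-0.259587) = 2.537025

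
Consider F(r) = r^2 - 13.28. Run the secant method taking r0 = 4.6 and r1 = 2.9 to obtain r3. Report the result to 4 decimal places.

F(4.6) = 7.880000, F(2.9) = -4.870000
r2 = 2.900000 − (-4.870000)·(2.900000 − 4.600000) / (-4.870000 − 7.880000) = 2.900000 − (8.279000)/(-12.750000) = 3.549333
F(3.549333) = -0.682233
r3 = 3.549333 − (-0.682233)·(3.549333 − 2.900000) / (-0.682233 − (-4.870000)) = 3.549333 − (-0.442997)/(4.187767) = 3.655117

3.6551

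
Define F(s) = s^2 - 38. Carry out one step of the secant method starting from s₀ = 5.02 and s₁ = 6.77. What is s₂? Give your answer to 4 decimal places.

6.1056

F(5.02) = -12.799600, F(6.77) = 7.832900
s₂ = 6.770000 − 7.832900·(6.770000 − 5.020000) / (7.832900 − (-12.799600)) = 6.770000 − (13.707575)/(20.632500) = 6.105632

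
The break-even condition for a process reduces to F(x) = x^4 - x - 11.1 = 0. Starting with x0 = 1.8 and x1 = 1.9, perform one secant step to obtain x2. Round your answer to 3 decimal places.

1.899

F(1.8) = -2.40240, F(1.9) = 0.03210
x2 = 1.90000 − 0.03210·(1.90000 − 1.80000) / (0.03210 − (-2.40240)) = 1.90000 − (0.00321)/(2.43450) = 1.89868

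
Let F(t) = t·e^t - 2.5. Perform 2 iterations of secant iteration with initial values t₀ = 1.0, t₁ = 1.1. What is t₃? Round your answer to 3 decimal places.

F(1.0) = 0.21828, F(1.1) = 0.80458
t₂ = 1.10000 − 0.80458·(1.10000 − 1.00000) / (0.80458 − 0.21828) = 1.10000 − (0.08046)/(0.58630) = 0.96277
F(0.96277) = 0.02144
t₃ = 0.96277 − 0.02144·(0.96277 − 1.10000) / (0.02144 − 0.80458) = 0.96277 − (-0.00294)/(-0.78315) = 0.95901

0.959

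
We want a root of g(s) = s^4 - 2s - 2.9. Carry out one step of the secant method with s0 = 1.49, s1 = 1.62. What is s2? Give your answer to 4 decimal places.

g(1.49) = -0.951156, g(1.62) = 0.747475
s2 = 1.620000 − 0.747475·(1.620000 − 1.490000) / (0.747475 − (-0.951156)) = 1.620000 − (0.097172)/(1.698631) = 1.562794

1.5628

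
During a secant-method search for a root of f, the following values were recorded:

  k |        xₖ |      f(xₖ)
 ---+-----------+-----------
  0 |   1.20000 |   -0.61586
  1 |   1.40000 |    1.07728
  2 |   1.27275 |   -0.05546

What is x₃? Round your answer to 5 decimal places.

1.27898

x₃ = 1.27275 − (-0.05546)·(1.27275 − 1.40000) / (-0.05546 − 1.07728)
   = 1.27275 − (0.0070573)/(-1.1327400) = 1.2789803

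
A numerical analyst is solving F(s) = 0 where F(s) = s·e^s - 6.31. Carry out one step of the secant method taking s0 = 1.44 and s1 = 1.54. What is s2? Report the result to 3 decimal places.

1.461

F(1.44) = -0.23220, F(1.54) = 0.87347
s2 = 1.54000 − 0.87347·(1.54000 − 1.44000) / (0.87347 − (-0.23220)) = 1.54000 − (0.08735)/(1.10567) = 1.46100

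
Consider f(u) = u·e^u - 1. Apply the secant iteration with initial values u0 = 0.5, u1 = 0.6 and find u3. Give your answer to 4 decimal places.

0.5671

f(0.5) = -0.175639, f(0.6) = 0.093271
u2 = 0.600000 − 0.093271·(0.600000 − 0.500000) / (0.093271 − (-0.175639)) = 0.600000 − (0.009327)/(0.268911) = 0.565315
f(0.565315) = -0.005044
u3 = 0.565315 − (-0.005044)·(0.565315 − 0.600000) / (-0.005044 − 0.093271) = 0.565315 − (0.000175)/(-0.098315) = 0.567095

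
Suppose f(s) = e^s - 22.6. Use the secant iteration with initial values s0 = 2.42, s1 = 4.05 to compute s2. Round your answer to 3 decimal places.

2.821

f(2.42) = -11.35414, f(4.05) = 34.79746
s2 = 4.05000 − 34.79746·(4.05000 − 2.42000) / (34.79746 − (-11.35414)) = 4.05000 − (56.71985)/(46.15160) = 2.82101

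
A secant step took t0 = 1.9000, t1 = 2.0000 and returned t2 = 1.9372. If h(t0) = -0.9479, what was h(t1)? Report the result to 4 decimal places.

The secant line through (1.9000, -0.9479) and (2.0000, h(t1)) crosses zero at t2 = 1.9372.
So (1.9000, -0.9479), (2.0000, h(t1)), (1.9372, 0) are collinear:
h(t1) = -0.9479 · (2.0000 − 1.9372) / (1.9000 − 1.9372) = -0.9479 · (0.062800)/(-0.037200) = 1.600218

1.6002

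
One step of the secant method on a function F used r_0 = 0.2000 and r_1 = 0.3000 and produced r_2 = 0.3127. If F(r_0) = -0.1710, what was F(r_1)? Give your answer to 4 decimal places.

The secant line through (0.2000, -0.1710) and (0.3000, F(r_1)) crosses zero at r_2 = 0.3127.
So (0.2000, -0.1710), (0.3000, F(r_1)), (0.3127, 0) are collinear:
F(r_1) = -0.1710 · (0.3000 − 0.3127) / (0.2000 − 0.3127) = -0.1710 · (-0.012700)/(-0.112700) = -0.019270

-0.0193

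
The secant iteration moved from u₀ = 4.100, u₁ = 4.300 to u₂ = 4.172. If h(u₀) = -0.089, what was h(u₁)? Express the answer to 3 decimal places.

The secant line through (4.100, -0.089) and (4.300, h(u₁)) crosses zero at u₂ = 4.172.
So (4.100, -0.089), (4.300, h(u₁)), (4.172, 0) are collinear:
h(u₁) = -0.089 · (4.300 − 4.172) / (4.100 − 4.172) = -0.089 · (0.12800)/(-0.07200) = 0.15822

0.158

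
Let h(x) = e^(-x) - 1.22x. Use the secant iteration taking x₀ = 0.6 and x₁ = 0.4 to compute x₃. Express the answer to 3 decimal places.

h(0.6) = -0.18319, h(0.4) = 0.18232
x₂ = 0.40000 − 0.18232·(0.40000 − 0.60000) / (0.18232 − (-0.18319)) = 0.40000 − (-0.03646)/(0.36551) = 0.49976
h(0.49976) = -0.00304
x₃ = 0.49976 − (-0.00304)·(0.49976 − 0.40000) / (-0.00304 − 0.18232) = 0.49976 − (-0.00030)/(-0.18536) = 0.49813

0.498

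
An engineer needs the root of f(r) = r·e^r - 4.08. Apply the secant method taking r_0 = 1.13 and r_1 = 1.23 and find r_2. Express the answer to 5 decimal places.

f(1.13) = -0.5819082, f(1.23) = 0.1281123
r_2 = 1.2300000 − 0.1281123·(1.2300000 − 1.1300000) / (0.1281123 − (-0.5819082)) = 1.2300000 − (0.0128112)/(0.7100205) = 1.2119565

1.21196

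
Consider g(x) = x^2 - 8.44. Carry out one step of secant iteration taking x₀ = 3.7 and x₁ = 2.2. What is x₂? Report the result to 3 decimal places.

g(3.7) = 5.25000, g(2.2) = -3.60000
x₂ = 2.20000 − (-3.60000)·(2.20000 − 3.70000) / (-3.60000 − 5.25000) = 2.20000 − (5.40000)/(-8.85000) = 2.81017

2.810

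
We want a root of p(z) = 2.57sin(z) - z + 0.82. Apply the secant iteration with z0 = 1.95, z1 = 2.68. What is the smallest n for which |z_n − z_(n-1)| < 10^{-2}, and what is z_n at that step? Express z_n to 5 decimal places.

n = 4, z_n = 2.45306

p(1.95) = 1.2574265, p(2.68) = -0.7153872
z2 = 2.6800000 − (-0.7153872)·(0.7300000)/(-1.9728136) = 2.4152854;  |Δ| = 0.2647146
p(2.4152854) = 0.1114860
z3 = 2.4152854 − 0.1114860·(-0.2647146)/(0.8268732) = 2.4509764;  |Δ| = 0.0356911
p(2.4509764) = 0.0061452
z4 = 2.4509764 − 0.0061452·(0.0356911)/(-0.1053408) = 2.4530585;  |Δ| = 0.0020821
|z4 − z3| = 0.0020821 < 10^{-2}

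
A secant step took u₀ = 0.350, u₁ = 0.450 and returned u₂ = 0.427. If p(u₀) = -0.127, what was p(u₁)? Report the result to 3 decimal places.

The secant line through (0.350, -0.127) and (0.450, p(u₁)) crosses zero at u₂ = 0.427.
So (0.350, -0.127), (0.450, p(u₁)), (0.427, 0) are collinear:
p(u₁) = -0.127 · (0.450 − 0.427) / (0.350 − 0.427) = -0.127 · (0.02300)/(-0.07700) = 0.03794

0.038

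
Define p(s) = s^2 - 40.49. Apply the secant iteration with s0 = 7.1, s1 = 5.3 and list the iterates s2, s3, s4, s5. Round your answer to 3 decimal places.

p(7.1) = 9.92000, p(5.3) = -12.40000
s2 = 5.30000 − (-12.40000)·(5.30000 − 7.10000) / (-12.40000 − 9.92000) = 5.30000 − (22.32000)/(-22.32000) = 6.30000
p(6.30000) = -0.80000
s3 = 6.30000 − (-0.80000)·(6.30000 − 5.30000) / (-0.80000 − (-12.40000)) = 6.30000 − (-0.80000)/(11.60000) = 6.36897
p(6.36897) = 0.07372
s4 = 6.36897 − 0.07372·(6.36897 − 6.30000) / (0.07372 − (-0.80000)) = 6.36897 − (0.00508)/(0.87372) = 6.36315
p(6.36315) = -0.00037
s5 = 6.36315 − (-0.00037)·(6.36315 − 6.36897) / (-0.00037 − 0.07372) = 6.36315 − (0.00000)/(-0.07409) = 6.36318

6.300, 6.369, 6.363, 6.363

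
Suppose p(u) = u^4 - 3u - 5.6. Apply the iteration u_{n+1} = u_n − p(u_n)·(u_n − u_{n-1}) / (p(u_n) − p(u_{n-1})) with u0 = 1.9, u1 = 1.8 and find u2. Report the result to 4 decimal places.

p(1.9) = 1.732100, p(1.8) = -0.502400
u2 = 1.800000 − (-0.502400)·(1.800000 − 1.900000) / (-0.502400 − 1.732100) = 1.800000 − (0.050240)/(-2.234500) = 1.822484

1.8225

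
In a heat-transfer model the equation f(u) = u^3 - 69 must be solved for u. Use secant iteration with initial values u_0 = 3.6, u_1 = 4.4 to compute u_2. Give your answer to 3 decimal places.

4.064

f(3.6) = -22.34400, f(4.4) = 16.18400
u_2 = 4.40000 − 16.18400·(4.40000 − 3.60000) / (16.18400 − (-22.34400)) = 4.40000 − (12.94720)/(38.52800) = 4.06395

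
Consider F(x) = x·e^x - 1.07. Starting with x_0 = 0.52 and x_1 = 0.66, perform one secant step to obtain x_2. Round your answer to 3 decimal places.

F(0.52) = -0.19535, F(0.66) = 0.20696
x_2 = 0.66000 − 0.20696·(0.66000 − 0.52000) / (0.20696 − (-0.19535)) = 0.66000 − (0.02897)/(0.40231) = 0.58798

0.588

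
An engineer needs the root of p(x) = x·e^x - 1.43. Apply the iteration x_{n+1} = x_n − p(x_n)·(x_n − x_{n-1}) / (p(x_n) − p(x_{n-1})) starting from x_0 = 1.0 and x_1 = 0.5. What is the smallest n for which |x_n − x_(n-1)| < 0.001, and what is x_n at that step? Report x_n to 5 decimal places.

n = 5, x_n = 0.70592

p(1.0) = 1.2882818, p(0.5) = -0.6056394
x_2 = 0.5000000 − (-0.6056394)·(-0.5000000)/(-1.8939212) = 0.6598903;  |Δ| = 0.1598903
p(0.6598903) = -0.1533893
x_3 = 0.6598903 − (-0.1533893)·(0.1598903)/(0.4522501) = 0.7141202;  |Δ| = 0.0542299
p(0.7141202) = 0.0285112
x_4 = 0.7141202 − 0.0285112·(0.0542299)/(0.1819005) = 0.7056202;  |Δ| = 0.0085000
p(0.7056202) = -0.0010471
x_5 = 0.7056202 − (-0.0010471)·(-0.0085000)/(-0.0295583) = 0.7059213;  |Δ| = 0.0003011
|x_5 − x_4| = 0.0003011 < 0.001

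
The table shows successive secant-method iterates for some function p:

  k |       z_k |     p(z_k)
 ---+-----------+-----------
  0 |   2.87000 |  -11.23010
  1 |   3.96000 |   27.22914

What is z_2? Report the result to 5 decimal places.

z_2 = 3.96000 − 27.22914·(3.96000 − 2.87000) / (27.22914 − (-11.23010))
   = 3.96000 − (29.6797626)/(38.4592400) = 3.1882801

3.18828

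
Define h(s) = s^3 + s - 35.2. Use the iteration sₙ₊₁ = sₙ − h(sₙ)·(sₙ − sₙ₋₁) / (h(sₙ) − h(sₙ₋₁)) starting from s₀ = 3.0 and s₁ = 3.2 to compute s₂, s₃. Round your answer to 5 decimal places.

3.17426, 3.17560

h(3.0) = -5.2000000, h(3.2) = 0.7680000
s₂ = 3.2000000 − 0.7680000·(3.2000000 − 3.0000000) / (0.7680000 − (-5.2000000)) = 3.2000000 − (0.1536000)/(5.9680000) = 3.1742627
h(3.1742627) = -0.0420440
s₃ = 3.1742627 − (-0.0420440)·(3.1742627 − 3.2000000) / (-0.0420440 − 0.7680000) = 3.1742627 − (0.0010821)/(-0.8100440) = 3.1755986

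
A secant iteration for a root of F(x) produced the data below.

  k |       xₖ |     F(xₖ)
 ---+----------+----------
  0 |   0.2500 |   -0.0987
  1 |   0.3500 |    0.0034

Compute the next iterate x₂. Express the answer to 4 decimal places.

x₂ = 0.3500 − 0.0034·(0.3500 − 0.2500) / (0.0034 − (-0.0987))
   = 0.3500 − (0.000340)/(0.102100) = 0.346670

0.3467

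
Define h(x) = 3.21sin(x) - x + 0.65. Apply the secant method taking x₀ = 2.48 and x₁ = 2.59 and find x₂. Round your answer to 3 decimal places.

h(2.48) = 0.14214, h(2.59) = -0.25782
x₂ = 2.59000 − (-0.25782)·(2.59000 − 2.48000) / (-0.25782 − 0.14214) = 2.59000 − (-0.02836)/(-0.39996) = 2.51909

2.519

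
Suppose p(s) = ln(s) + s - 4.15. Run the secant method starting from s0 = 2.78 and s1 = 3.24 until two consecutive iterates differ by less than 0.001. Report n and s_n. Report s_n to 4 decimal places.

p(2.78) = -0.347549, p(3.24) = 0.265573
s2 = 3.240000 − 0.265573·(0.460000)/(0.613122) = 3.040751;  |Δ| = 0.199249
p(3.040751) = 0.002856
s3 = 3.040751 − 0.002856·(-0.199249)/(-0.262717) = 3.038585;  |Δ| = 0.002166
p(3.038585) = -0.000023
s4 = 3.038585 − (-0.000023)·(-0.002166)/(-0.002879) = 3.038602;  |Δ| = 0.000017
|s4 − s3| = 0.000017 < 0.001

n = 4, s_n = 3.0386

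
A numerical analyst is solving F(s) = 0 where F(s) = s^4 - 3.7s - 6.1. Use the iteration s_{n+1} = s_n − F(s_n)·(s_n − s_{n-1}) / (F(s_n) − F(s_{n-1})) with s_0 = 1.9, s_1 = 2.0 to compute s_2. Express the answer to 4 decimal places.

F(1.9) = -0.097900, F(2.0) = 2.500000
s_2 = 2.000000 − 2.500000·(2.000000 − 1.900000) / (2.500000 − (-0.097900)) = 2.000000 − (0.250000)/(2.597900) = 1.903768

1.9038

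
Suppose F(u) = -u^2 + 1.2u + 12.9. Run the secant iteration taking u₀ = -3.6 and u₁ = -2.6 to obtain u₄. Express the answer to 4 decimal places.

F(-3.6) = -4.380000, F(-2.6) = 3.020000
u₂ = -2.600000 − 3.020000·(-2.600000 − (-3.600000)) / (3.020000 − (-4.380000)) = -2.600000 − (3.020000)/(7.400000) = -3.008108
F(-3.008108) = 0.241556
u₃ = -3.008108 − 0.241556·(-3.008108 − (-2.600000)) / (0.241556 − 3.020000) = -3.008108 − (-0.098581)/(-2.778444) = -3.043589
F(-3.043589) = -0.015739
u₄ = -3.043589 − (-0.015739)·(-3.043589 − (-3.008108)) / (-0.015739 − 0.241556) = -3.043589 − (0.000558)/(-0.257295) = -3.041418

-3.0414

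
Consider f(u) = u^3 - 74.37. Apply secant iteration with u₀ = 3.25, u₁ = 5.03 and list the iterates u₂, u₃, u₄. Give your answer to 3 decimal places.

4.017, 4.172, 4.207

f(3.25) = -40.04188, f(5.03) = 52.89353
u₂ = 5.03000 − 52.89353·(5.03000 − 3.25000) / (52.89353 − (-40.04188)) = 5.03000 − (94.15048)/(92.93540) = 4.01693
f(4.01693) = -9.55413
u₃ = 4.01693 − (-9.55413)·(4.01693 − 5.03000) / (-9.55413 − 52.89353) = 4.01693 − (9.67904)/(-62.44766) = 4.17192
f(4.17192) = -1.75808
u₄ = 4.17192 − (-1.75808)·(4.17192 − 4.01693) / (-1.75808 − (-9.55413)) = 4.17192 − (-0.27249)/(7.79605) = 4.20687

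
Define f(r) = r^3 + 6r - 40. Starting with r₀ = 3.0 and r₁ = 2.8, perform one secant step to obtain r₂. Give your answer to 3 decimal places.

2.840

f(3.0) = 5.00000, f(2.8) = -1.24800
r₂ = 2.80000 − (-1.24800)·(2.80000 − 3.00000) / (-1.24800 − 5.00000) = 2.80000 − (0.24960)/(-6.24800) = 2.83995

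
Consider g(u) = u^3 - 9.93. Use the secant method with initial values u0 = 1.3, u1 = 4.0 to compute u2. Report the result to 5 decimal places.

g(1.3) = -7.7330000, g(4.0) = 54.0700000
u2 = 4.0000000 − 54.0700000·(4.0000000 − 1.3000000) / (54.0700000 − (-7.7330000)) = 4.0000000 − (145.9890000)/(61.8030000) = 1.6378331

1.63783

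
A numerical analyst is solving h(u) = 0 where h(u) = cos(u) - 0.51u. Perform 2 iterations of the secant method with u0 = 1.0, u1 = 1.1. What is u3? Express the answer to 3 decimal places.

h(1.0) = 0.03030, h(1.1) = -0.10740
u2 = 1.10000 − (-0.10740)·(1.10000 − 1.00000) / (-0.10740 − 0.03030) = 1.10000 − (-0.01074)/(-0.13771) = 1.02201
h(1.02201) = 0.00043
u3 = 1.02201 − 0.00043·(1.02201 − 1.10000) / (0.00043 − (-0.10740)) = 1.02201 − (-0.00003)/(0.10784) = 1.02232

1.022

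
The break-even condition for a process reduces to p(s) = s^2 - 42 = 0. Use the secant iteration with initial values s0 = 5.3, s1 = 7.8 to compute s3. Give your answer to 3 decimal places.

p(5.3) = -13.91000, p(7.8) = 18.84000
s2 = 7.80000 − 18.84000·(7.80000 − 5.30000) / (18.84000 − (-13.91000)) = 7.80000 − (47.10000)/(32.75000) = 6.36183
p(6.36183) = -1.52709
s3 = 6.36183 − (-1.52709)·(6.36183 − 7.80000) / (-1.52709 − 18.84000) = 6.36183 − (2.19622)/(-20.36709) = 6.46966

6.470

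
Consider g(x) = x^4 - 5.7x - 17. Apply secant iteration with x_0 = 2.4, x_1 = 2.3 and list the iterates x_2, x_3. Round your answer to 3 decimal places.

2.346, 2.348

g(2.4) = 2.49760, g(2.3) = -2.12590
x_2 = 2.30000 − (-2.12590)·(2.30000 − 2.40000) / (-2.12590 − 2.49760) = 2.30000 − (0.21259)/(-4.62350) = 2.34598
g(2.34598) = -0.08221
x_3 = 2.34598 − (-0.08221)·(2.34598 − 2.30000) / (-0.08221 − (-2.12590)) = 2.34598 − (-0.00378)/(2.04369) = 2.34783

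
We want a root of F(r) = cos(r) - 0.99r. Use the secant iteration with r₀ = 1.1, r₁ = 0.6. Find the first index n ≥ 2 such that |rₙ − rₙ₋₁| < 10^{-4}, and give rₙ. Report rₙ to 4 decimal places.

n = 5, rₙ = 0.7435

F(1.1) = -0.635404, F(0.6) = 0.231336
r₂ = 0.600000 − 0.231336·(-0.500000)/(0.866739) = 0.733452;  |Δ| = 0.133452
F(0.733452) = 0.016751
r₃ = 0.733452 − 0.016751·(0.133452)/(-0.214585) = 0.743869;  |Δ| = 0.010418
F(0.743869) = -0.000576
r₄ = 0.743869 − (-0.000576)·(0.010418)/(-0.017328) = 0.743523;  |Δ| = 0.000347
F(0.743523) = 0.000001
r₅ = 0.743523 − 0.000001·(-0.000347)/(0.000578) = 0.743523;  |Δ| = 0.000001
|r₅ − r₄| = 0.000001 < 10^{-4}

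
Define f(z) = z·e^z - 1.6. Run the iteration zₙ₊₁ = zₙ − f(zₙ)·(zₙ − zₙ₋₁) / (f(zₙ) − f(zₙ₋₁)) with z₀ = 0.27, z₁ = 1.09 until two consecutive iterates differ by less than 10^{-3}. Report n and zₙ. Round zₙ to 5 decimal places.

f(0.27) = -1.2463096, f(1.09) = 1.6419587
z₂ = 1.0900000 − 1.6419587·(0.8200000)/(2.8882683) = 0.6238362;  |Δ| = 0.4661638
f(0.6238362) = -0.4358762
z₃ = 0.6238362 − (-0.4358762)·(-0.4661638)/(-2.0778349) = 0.7216253;  |Δ| = 0.0977891
f(0.7216253) = -0.1150574
z₄ = 0.7216253 − (-0.1150574)·(0.0977891)/(0.3208188) = 0.7566961;  |Δ| = 0.0350708
f(0.7566961) = 0.0126883
z₅ = 0.7566961 − 0.0126883·(0.0350708)/(0.1277457) = 0.7532127;  |Δ| = 0.0034834
f(0.7532127) = -0.0003176
z₆ = 0.7532127 − (-0.0003176)·(-0.0034834)/(-0.0130060) = 0.7532978;  |Δ| = 0.0000851
|z₆ − z₅| = 0.0000851 < 10^{-3}

n = 6, zₙ = 0.75330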